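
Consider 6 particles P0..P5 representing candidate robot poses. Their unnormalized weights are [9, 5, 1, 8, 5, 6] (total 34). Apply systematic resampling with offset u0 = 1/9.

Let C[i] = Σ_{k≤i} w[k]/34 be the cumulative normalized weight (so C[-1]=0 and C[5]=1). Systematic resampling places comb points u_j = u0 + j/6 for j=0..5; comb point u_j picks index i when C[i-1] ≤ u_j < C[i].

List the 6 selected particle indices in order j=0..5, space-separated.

C = [9/34, 7/17, 15/34, 23/34, 14/17, 1]
j=0: u_0=1/9 ∈ [0, 9/34) → index 0
j=1: u_1=5/18 ∈ [9/34, 7/17) → index 1
j=2: u_2=4/9 ∈ [15/34, 23/34) → index 3
j=3: u_3=11/18 ∈ [15/34, 23/34) → index 3
j=4: u_4=7/9 ∈ [23/34, 14/17) → index 4
j=5: u_5=17/18 ∈ [14/17, 1) → index 5

0 1 3 3 4 5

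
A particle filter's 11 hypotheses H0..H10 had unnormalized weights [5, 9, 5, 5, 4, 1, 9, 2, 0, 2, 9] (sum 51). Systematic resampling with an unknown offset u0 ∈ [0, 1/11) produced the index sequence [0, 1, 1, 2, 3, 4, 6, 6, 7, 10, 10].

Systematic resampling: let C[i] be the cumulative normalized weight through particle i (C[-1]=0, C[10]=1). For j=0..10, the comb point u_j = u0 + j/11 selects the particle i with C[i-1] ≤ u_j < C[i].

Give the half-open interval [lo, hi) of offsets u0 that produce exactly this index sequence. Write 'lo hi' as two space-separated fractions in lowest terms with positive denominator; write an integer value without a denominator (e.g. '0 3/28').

13/561 32/561

C = [5/51, 14/51, 19/51, 8/17, 28/51, 29/51, 38/51, 40/51, 40/51, 14/17, 1]
j=0 picked index 0: u0 ∈ [0, 5/51)
j=1 picked index 1: u0 ∈ [4/561, 103/561)
j=2 picked index 1: u0 ∈ [-47/561, 52/561)
j=3 picked index 2: u0 ∈ [1/561, 56/561)
j=4 picked index 3: u0 ∈ [5/561, 20/187)
j=5 picked index 4: u0 ∈ [3/187, 53/561)
j=6 picked index 6: u0 ∈ [13/561, 112/561)
j=7 picked index 6: u0 ∈ [-38/561, 61/561)
j=8 picked index 7: u0 ∈ [10/561, 32/561)
j=9 picked index 10: u0 ∈ [1/187, 2/11)
j=10 picked index 10: u0 ∈ [-16/187, 1/11)
intersection: [13/561, 32/561)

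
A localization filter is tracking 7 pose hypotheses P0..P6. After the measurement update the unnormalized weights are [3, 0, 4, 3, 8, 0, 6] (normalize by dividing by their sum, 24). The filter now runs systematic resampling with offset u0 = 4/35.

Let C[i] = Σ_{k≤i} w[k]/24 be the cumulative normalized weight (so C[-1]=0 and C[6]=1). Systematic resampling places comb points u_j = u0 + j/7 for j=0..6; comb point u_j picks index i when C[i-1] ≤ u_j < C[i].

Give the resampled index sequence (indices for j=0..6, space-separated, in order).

0 2 3 4 4 6 6

C = [1/8, 1/8, 7/24, 5/12, 3/4, 3/4, 1]
j=0: u_0=4/35 ∈ [0, 1/8) → index 0
j=1: u_1=9/35 ∈ [1/8, 7/24) → index 2
j=2: u_2=2/5 ∈ [7/24, 5/12) → index 3
j=3: u_3=19/35 ∈ [5/12, 3/4) → index 4
j=4: u_4=24/35 ∈ [5/12, 3/4) → index 4
j=5: u_5=29/35 ∈ [3/4, 1) → index 6
j=6: u_6=34/35 ∈ [3/4, 1) → index 6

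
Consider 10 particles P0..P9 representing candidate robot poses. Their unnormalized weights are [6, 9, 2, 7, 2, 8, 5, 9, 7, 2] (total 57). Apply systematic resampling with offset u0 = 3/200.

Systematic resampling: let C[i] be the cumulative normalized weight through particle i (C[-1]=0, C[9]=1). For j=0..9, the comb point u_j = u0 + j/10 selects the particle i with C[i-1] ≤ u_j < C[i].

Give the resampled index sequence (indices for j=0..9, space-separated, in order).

0 1 1 3 3 5 6 7 7 8

C = [2/19, 5/19, 17/57, 8/19, 26/57, 34/57, 13/19, 16/19, 55/57, 1]
j=0: u_0=3/200 ∈ [0, 2/19) → index 0
j=1: u_1=23/200 ∈ [2/19, 5/19) → index 1
j=2: u_2=43/200 ∈ [2/19, 5/19) → index 1
j=3: u_3=63/200 ∈ [17/57, 8/19) → index 3
j=4: u_4=83/200 ∈ [17/57, 8/19) → index 3
j=5: u_5=103/200 ∈ [26/57, 34/57) → index 5
j=6: u_6=123/200 ∈ [34/57, 13/19) → index 6
j=7: u_7=143/200 ∈ [13/19, 16/19) → index 7
j=8: u_8=163/200 ∈ [13/19, 16/19) → index 7
j=9: u_9=183/200 ∈ [16/19, 55/57) → index 8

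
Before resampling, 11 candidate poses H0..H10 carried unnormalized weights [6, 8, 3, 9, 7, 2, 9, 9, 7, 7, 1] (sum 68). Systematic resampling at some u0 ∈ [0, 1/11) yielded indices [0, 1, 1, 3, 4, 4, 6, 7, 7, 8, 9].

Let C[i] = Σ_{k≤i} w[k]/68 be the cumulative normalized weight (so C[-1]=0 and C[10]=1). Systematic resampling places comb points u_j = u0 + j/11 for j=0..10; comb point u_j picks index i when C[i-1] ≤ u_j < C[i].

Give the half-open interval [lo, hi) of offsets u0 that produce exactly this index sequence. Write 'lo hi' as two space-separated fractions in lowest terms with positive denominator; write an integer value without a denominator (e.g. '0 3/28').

C = [3/34, 7/34, 1/4, 13/34, 33/68, 35/68, 11/17, 53/68, 15/17, 67/68, 1]
j=0 picked index 0: u0 ∈ [0, 3/34)
j=1 picked index 1: u0 ∈ [-1/374, 43/374)
j=2 picked index 1: u0 ∈ [-35/374, 9/374)
j=3 picked index 3: u0 ∈ [-1/44, 41/374)
j=4 picked index 4: u0 ∈ [7/374, 91/748)
j=5 picked index 4: u0 ∈ [-27/374, 23/748)
j=6 picked index 6: u0 ∈ [-23/748, 19/187)
j=7 picked index 7: u0 ∈ [2/187, 107/748)
j=8 picked index 7: u0 ∈ [-15/187, 39/748)
j=9 picked index 8: u0 ∈ [-29/748, 12/187)
j=10 picked index 9: u0 ∈ [-5/187, 57/748)
intersection: [7/374, 9/374)

7/374 9/374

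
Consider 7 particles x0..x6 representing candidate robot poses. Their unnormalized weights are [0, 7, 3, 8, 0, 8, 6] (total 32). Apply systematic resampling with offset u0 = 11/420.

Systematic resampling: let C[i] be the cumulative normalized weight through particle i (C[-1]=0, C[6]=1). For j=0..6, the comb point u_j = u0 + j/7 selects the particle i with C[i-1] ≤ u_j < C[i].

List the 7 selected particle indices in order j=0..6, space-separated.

1 1 2 3 5 5 6

C = [0, 7/32, 5/16, 9/16, 9/16, 13/16, 1]
j=0: u_0=11/420 ∈ [0, 7/32) → index 1
j=1: u_1=71/420 ∈ [0, 7/32) → index 1
j=2: u_2=131/420 ∈ [7/32, 5/16) → index 2
j=3: u_3=191/420 ∈ [5/16, 9/16) → index 3
j=4: u_4=251/420 ∈ [9/16, 13/16) → index 5
j=5: u_5=311/420 ∈ [9/16, 13/16) → index 5
j=6: u_6=53/60 ∈ [13/16, 1) → index 6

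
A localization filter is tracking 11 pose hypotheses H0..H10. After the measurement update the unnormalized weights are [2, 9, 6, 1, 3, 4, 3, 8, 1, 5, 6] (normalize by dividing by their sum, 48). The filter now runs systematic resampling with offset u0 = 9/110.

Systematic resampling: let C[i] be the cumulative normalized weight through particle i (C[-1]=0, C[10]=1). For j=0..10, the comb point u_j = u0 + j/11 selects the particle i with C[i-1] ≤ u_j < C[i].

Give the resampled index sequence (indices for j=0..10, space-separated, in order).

1 1 2 3 5 6 7 7 9 10 10

C = [1/24, 11/48, 17/48, 3/8, 7/16, 25/48, 7/12, 3/4, 37/48, 7/8, 1]
j=0: u_0=9/110 ∈ [1/24, 11/48) → index 1
j=1: u_1=19/110 ∈ [1/24, 11/48) → index 1
j=2: u_2=29/110 ∈ [11/48, 17/48) → index 2
j=3: u_3=39/110 ∈ [17/48, 3/8) → index 3
j=4: u_4=49/110 ∈ [7/16, 25/48) → index 5
j=5: u_5=59/110 ∈ [25/48, 7/12) → index 6
j=6: u_6=69/110 ∈ [7/12, 3/4) → index 7
j=7: u_7=79/110 ∈ [7/12, 3/4) → index 7
j=8: u_8=89/110 ∈ [37/48, 7/8) → index 9
j=9: u_9=9/10 ∈ [7/8, 1) → index 10
j=10: u_10=109/110 ∈ [7/8, 1) → index 10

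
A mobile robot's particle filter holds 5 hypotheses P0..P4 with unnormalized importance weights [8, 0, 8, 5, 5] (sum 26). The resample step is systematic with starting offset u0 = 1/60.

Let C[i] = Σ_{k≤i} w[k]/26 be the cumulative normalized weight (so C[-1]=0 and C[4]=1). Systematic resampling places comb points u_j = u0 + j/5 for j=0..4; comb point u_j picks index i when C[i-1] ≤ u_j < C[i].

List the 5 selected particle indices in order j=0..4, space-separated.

C = [4/13, 4/13, 8/13, 21/26, 1]
j=0: u_0=1/60 ∈ [0, 4/13) → index 0
j=1: u_1=13/60 ∈ [0, 4/13) → index 0
j=2: u_2=5/12 ∈ [4/13, 8/13) → index 2
j=3: u_3=37/60 ∈ [8/13, 21/26) → index 3
j=4: u_4=49/60 ∈ [21/26, 1) → index 4

0 0 2 3 4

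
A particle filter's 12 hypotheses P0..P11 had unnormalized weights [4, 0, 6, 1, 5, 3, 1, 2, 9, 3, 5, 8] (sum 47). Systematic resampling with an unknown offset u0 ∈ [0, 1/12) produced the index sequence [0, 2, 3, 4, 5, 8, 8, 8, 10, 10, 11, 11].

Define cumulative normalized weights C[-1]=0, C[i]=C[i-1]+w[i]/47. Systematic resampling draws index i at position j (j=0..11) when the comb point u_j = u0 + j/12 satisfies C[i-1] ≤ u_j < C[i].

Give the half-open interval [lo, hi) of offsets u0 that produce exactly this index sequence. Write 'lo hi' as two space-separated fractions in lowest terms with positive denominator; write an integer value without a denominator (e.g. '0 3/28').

8/141 19/282

C = [4/47, 4/47, 10/47, 11/47, 16/47, 19/47, 20/47, 22/47, 31/47, 34/47, 39/47, 1]
j=0 picked index 0: u0 ∈ [0, 4/47)
j=1 picked index 2: u0 ∈ [1/564, 73/564)
j=2 picked index 3: u0 ∈ [13/282, 19/282)
j=3 picked index 4: u0 ∈ [-3/188, 17/188)
j=4 picked index 5: u0 ∈ [1/141, 10/141)
j=5 picked index 8: u0 ∈ [29/564, 137/564)
j=6 picked index 8: u0 ∈ [-3/94, 15/94)
j=7 picked index 8: u0 ∈ [-65/564, 43/564)
j=8 picked index 10: u0 ∈ [8/141, 23/141)
j=9 picked index 10: u0 ∈ [-5/188, 15/188)
j=10 picked index 11: u0 ∈ [-1/282, 1/6)
j=11 picked index 11: u0 ∈ [-49/564, 1/12)
intersection: [8/141, 19/282)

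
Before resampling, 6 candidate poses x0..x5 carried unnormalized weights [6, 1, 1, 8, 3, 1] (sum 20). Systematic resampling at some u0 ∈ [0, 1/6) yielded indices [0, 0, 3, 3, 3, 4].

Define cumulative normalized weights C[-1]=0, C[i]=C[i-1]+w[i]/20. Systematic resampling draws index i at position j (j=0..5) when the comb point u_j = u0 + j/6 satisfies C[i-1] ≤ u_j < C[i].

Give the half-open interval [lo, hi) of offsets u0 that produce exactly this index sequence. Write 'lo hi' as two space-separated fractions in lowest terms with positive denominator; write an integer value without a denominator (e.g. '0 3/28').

1/15 7/60

C = [3/10, 7/20, 2/5, 4/5, 19/20, 1]
j=0 picked index 0: u0 ∈ [0, 3/10)
j=1 picked index 0: u0 ∈ [-1/6, 2/15)
j=2 picked index 3: u0 ∈ [1/15, 7/15)
j=3 picked index 3: u0 ∈ [-1/10, 3/10)
j=4 picked index 3: u0 ∈ [-4/15, 2/15)
j=5 picked index 4: u0 ∈ [-1/30, 7/60)
intersection: [1/15, 7/60)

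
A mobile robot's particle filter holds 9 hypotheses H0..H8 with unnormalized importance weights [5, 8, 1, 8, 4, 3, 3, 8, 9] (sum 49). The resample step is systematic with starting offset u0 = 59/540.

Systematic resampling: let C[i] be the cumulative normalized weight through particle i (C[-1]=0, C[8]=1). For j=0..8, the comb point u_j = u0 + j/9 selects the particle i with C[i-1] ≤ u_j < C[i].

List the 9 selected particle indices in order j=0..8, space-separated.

C = [5/49, 13/49, 2/7, 22/49, 26/49, 29/49, 32/49, 40/49, 1]
j=0: u_0=59/540 ∈ [5/49, 13/49) → index 1
j=1: u_1=119/540 ∈ [5/49, 13/49) → index 1
j=2: u_2=179/540 ∈ [2/7, 22/49) → index 3
j=3: u_3=239/540 ∈ [2/7, 22/49) → index 3
j=4: u_4=299/540 ∈ [26/49, 29/49) → index 5
j=5: u_5=359/540 ∈ [32/49, 40/49) → index 7
j=6: u_6=419/540 ∈ [32/49, 40/49) → index 7
j=7: u_7=479/540 ∈ [40/49, 1) → index 8
j=8: u_8=539/540 ∈ [40/49, 1) → index 8

1 1 3 3 5 7 7 8 8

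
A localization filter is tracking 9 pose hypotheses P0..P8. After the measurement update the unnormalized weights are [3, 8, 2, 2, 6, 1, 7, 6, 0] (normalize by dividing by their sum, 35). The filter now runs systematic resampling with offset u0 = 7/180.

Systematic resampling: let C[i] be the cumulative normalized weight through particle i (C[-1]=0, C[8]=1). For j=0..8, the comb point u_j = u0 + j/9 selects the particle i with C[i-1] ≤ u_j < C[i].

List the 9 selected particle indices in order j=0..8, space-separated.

0 1 1 3 4 4 6 6 7

C = [3/35, 11/35, 13/35, 3/7, 3/5, 22/35, 29/35, 1, 1]
j=0: u_0=7/180 ∈ [0, 3/35) → index 0
j=1: u_1=3/20 ∈ [3/35, 11/35) → index 1
j=2: u_2=47/180 ∈ [3/35, 11/35) → index 1
j=3: u_3=67/180 ∈ [13/35, 3/7) → index 3
j=4: u_4=29/60 ∈ [3/7, 3/5) → index 4
j=5: u_5=107/180 ∈ [3/7, 3/5) → index 4
j=6: u_6=127/180 ∈ [22/35, 29/35) → index 6
j=7: u_7=49/60 ∈ [22/35, 29/35) → index 6
j=8: u_8=167/180 ∈ [29/35, 1) → index 7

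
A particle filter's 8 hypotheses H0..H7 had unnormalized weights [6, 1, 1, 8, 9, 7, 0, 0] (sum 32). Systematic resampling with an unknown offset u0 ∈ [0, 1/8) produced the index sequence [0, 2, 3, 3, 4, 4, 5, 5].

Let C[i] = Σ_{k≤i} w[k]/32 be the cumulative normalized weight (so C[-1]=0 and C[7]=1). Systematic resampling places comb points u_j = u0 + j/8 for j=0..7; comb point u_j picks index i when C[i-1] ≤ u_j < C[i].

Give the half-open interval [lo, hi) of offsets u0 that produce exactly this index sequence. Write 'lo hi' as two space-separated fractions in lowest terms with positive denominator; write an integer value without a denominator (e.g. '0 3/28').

3/32 1/8

C = [3/16, 7/32, 1/4, 1/2, 25/32, 1, 1, 1]
j=0 picked index 0: u0 ∈ [0, 3/16)
j=1 picked index 2: u0 ∈ [3/32, 1/8)
j=2 picked index 3: u0 ∈ [0, 1/4)
j=3 picked index 3: u0 ∈ [-1/8, 1/8)
j=4 picked index 4: u0 ∈ [0, 9/32)
j=5 picked index 4: u0 ∈ [-1/8, 5/32)
j=6 picked index 5: u0 ∈ [1/32, 1/4)
j=7 picked index 5: u0 ∈ [-3/32, 1/8)
intersection: [3/32, 1/8)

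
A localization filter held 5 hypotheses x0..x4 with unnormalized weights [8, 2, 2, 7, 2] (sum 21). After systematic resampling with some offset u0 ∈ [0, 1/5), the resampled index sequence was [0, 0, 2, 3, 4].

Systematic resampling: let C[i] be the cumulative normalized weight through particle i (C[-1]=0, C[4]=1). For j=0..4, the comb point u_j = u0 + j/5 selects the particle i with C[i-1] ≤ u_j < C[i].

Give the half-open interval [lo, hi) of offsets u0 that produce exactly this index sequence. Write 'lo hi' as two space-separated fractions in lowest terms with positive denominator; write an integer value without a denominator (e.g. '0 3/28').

C = [8/21, 10/21, 4/7, 19/21, 1]
j=0 picked index 0: u0 ∈ [0, 8/21)
j=1 picked index 0: u0 ∈ [-1/5, 19/105)
j=2 picked index 2: u0 ∈ [8/105, 6/35)
j=3 picked index 3: u0 ∈ [-1/35, 32/105)
j=4 picked index 4: u0 ∈ [11/105, 1/5)
intersection: [11/105, 6/35)

11/105 6/35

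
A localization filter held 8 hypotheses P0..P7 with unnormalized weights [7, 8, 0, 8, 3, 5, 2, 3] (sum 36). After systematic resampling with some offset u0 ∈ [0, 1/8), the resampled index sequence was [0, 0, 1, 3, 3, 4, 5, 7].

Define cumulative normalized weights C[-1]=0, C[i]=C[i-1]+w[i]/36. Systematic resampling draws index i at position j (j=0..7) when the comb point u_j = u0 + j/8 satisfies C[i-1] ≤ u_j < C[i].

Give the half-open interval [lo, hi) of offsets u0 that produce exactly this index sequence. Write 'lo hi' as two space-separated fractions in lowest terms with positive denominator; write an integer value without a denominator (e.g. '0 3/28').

1/24 5/72

C = [7/36, 5/12, 5/12, 23/36, 13/18, 31/36, 11/12, 1]
j=0 picked index 0: u0 ∈ [0, 7/36)
j=1 picked index 0: u0 ∈ [-1/8, 5/72)
j=2 picked index 1: u0 ∈ [-1/18, 1/6)
j=3 picked index 3: u0 ∈ [1/24, 19/72)
j=4 picked index 3: u0 ∈ [-1/12, 5/36)
j=5 picked index 4: u0 ∈ [1/72, 7/72)
j=6 picked index 5: u0 ∈ [-1/36, 1/9)
j=7 picked index 7: u0 ∈ [1/24, 1/8)
intersection: [1/24, 5/72)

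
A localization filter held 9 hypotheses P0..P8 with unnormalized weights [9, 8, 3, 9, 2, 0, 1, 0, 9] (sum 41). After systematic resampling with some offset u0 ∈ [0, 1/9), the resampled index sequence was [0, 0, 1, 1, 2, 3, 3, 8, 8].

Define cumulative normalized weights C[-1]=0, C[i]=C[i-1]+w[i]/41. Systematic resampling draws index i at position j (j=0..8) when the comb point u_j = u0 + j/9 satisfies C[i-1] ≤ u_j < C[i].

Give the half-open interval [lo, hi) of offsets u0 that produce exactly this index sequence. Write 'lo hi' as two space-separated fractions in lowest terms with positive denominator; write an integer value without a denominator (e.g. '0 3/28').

1/369 5/123

C = [9/41, 17/41, 20/41, 29/41, 31/41, 31/41, 32/41, 32/41, 1]
j=0 picked index 0: u0 ∈ [0, 9/41)
j=1 picked index 0: u0 ∈ [-1/9, 40/369)
j=2 picked index 1: u0 ∈ [-1/369, 71/369)
j=3 picked index 1: u0 ∈ [-14/123, 10/123)
j=4 picked index 2: u0 ∈ [-11/369, 16/369)
j=5 picked index 3: u0 ∈ [-25/369, 56/369)
j=6 picked index 3: u0 ∈ [-22/123, 5/123)
j=7 picked index 8: u0 ∈ [1/369, 2/9)
j=8 picked index 8: u0 ∈ [-40/369, 1/9)
intersection: [1/369, 5/123)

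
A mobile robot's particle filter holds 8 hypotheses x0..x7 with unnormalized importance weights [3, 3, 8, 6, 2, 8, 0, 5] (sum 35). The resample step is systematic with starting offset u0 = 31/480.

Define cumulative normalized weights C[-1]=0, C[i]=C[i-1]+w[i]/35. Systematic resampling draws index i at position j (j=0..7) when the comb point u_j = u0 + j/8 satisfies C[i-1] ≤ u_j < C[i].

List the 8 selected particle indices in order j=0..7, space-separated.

0 2 2 3 3 5 5 7

C = [3/35, 6/35, 2/5, 4/7, 22/35, 6/7, 6/7, 1]
j=0: u_0=31/480 ∈ [0, 3/35) → index 0
j=1: u_1=91/480 ∈ [6/35, 2/5) → index 2
j=2: u_2=151/480 ∈ [6/35, 2/5) → index 2
j=3: u_3=211/480 ∈ [2/5, 4/7) → index 3
j=4: u_4=271/480 ∈ [2/5, 4/7) → index 3
j=5: u_5=331/480 ∈ [22/35, 6/7) → index 5
j=6: u_6=391/480 ∈ [22/35, 6/7) → index 5
j=7: u_7=451/480 ∈ [6/7, 1) → index 7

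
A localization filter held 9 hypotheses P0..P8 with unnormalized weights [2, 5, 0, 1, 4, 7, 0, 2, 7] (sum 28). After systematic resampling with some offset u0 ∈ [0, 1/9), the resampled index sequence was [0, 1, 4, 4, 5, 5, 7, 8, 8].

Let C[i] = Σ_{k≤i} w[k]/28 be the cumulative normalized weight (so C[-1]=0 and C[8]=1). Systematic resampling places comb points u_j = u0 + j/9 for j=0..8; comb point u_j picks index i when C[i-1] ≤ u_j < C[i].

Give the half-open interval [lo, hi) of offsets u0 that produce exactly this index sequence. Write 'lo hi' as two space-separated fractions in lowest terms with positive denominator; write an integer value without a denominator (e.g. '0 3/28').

4/63 1/14

C = [1/14, 1/4, 1/4, 2/7, 3/7, 19/28, 19/28, 3/4, 1]
j=0 picked index 0: u0 ∈ [0, 1/14)
j=1 picked index 1: u0 ∈ [-5/126, 5/36)
j=2 picked index 4: u0 ∈ [4/63, 13/63)
j=3 picked index 4: u0 ∈ [-1/21, 2/21)
j=4 picked index 5: u0 ∈ [-1/63, 59/252)
j=5 picked index 5: u0 ∈ [-8/63, 31/252)
j=6 picked index 7: u0 ∈ [1/84, 1/12)
j=7 picked index 8: u0 ∈ [-1/36, 2/9)
j=8 picked index 8: u0 ∈ [-5/36, 1/9)
intersection: [4/63, 1/14)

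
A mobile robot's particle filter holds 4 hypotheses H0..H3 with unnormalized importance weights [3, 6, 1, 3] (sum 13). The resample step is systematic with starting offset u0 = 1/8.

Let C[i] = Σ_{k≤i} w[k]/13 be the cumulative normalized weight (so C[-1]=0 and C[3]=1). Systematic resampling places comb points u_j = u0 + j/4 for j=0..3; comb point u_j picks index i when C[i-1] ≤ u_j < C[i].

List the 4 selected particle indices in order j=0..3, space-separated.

0 1 1 3

C = [3/13, 9/13, 10/13, 1]
j=0: u_0=1/8 ∈ [0, 3/13) → index 0
j=1: u_1=3/8 ∈ [3/13, 9/13) → index 1
j=2: u_2=5/8 ∈ [3/13, 9/13) → index 1
j=3: u_3=7/8 ∈ [10/13, 1) → index 3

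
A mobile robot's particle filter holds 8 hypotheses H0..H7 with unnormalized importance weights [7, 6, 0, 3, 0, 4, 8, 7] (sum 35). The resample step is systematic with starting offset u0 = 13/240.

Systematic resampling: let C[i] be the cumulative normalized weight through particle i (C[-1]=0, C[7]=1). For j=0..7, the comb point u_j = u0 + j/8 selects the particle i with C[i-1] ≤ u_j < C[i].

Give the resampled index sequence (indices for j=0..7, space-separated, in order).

0 0 1 3 5 6 7 7

C = [1/5, 13/35, 13/35, 16/35, 16/35, 4/7, 4/5, 1]
j=0: u_0=13/240 ∈ [0, 1/5) → index 0
j=1: u_1=43/240 ∈ [0, 1/5) → index 0
j=2: u_2=73/240 ∈ [1/5, 13/35) → index 1
j=3: u_3=103/240 ∈ [13/35, 16/35) → index 3
j=4: u_4=133/240 ∈ [16/35, 4/7) → index 5
j=5: u_5=163/240 ∈ [4/7, 4/5) → index 6
j=6: u_6=193/240 ∈ [4/5, 1) → index 7
j=7: u_7=223/240 ∈ [4/5, 1) → index 7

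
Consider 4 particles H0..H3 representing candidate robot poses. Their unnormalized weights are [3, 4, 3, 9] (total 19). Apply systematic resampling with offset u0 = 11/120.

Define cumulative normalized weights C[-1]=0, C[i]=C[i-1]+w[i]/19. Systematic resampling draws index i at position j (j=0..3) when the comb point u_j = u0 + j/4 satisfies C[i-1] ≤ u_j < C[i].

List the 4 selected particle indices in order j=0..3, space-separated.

0 1 3 3

C = [3/19, 7/19, 10/19, 1]
j=0: u_0=11/120 ∈ [0, 3/19) → index 0
j=1: u_1=41/120 ∈ [3/19, 7/19) → index 1
j=2: u_2=71/120 ∈ [10/19, 1) → index 3
j=3: u_3=101/120 ∈ [10/19, 1) → index 3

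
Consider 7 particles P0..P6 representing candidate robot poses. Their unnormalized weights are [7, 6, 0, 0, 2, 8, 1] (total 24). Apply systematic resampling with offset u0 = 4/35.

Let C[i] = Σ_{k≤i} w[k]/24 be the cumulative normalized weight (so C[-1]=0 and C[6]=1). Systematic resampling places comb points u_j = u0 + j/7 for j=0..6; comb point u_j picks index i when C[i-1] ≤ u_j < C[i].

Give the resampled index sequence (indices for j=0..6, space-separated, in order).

C = [7/24, 13/24, 13/24, 13/24, 5/8, 23/24, 1]
j=0: u_0=4/35 ∈ [0, 7/24) → index 0
j=1: u_1=9/35 ∈ [0, 7/24) → index 0
j=2: u_2=2/5 ∈ [7/24, 13/24) → index 1
j=3: u_3=19/35 ∈ [13/24, 5/8) → index 4
j=4: u_4=24/35 ∈ [5/8, 23/24) → index 5
j=5: u_5=29/35 ∈ [5/8, 23/24) → index 5
j=6: u_6=34/35 ∈ [23/24, 1) → index 6

0 0 1 4 5 5 6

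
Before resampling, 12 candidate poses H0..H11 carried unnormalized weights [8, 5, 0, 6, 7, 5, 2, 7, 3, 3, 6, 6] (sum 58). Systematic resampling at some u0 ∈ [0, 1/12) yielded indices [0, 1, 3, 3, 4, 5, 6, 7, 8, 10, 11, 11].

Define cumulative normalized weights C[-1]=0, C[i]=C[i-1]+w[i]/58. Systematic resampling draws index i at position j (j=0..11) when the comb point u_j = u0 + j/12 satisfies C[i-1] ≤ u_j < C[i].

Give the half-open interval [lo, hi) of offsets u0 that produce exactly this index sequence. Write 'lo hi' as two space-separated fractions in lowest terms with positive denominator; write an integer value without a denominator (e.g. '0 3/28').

C = [4/29, 13/58, 13/58, 19/58, 13/29, 31/58, 33/58, 20/29, 43/58, 23/29, 26/29, 1]
j=0 picked index 0: u0 ∈ [0, 4/29)
j=1 picked index 1: u0 ∈ [19/348, 49/348)
j=2 picked index 3: u0 ∈ [5/87, 14/87)
j=3 picked index 3: u0 ∈ [-3/116, 9/116)
j=4 picked index 4: u0 ∈ [-1/174, 10/87)
j=5 picked index 5: u0 ∈ [11/348, 41/348)
j=6 picked index 6: u0 ∈ [1/29, 2/29)
j=7 picked index 7: u0 ∈ [-5/348, 37/348)
j=8 picked index 8: u0 ∈ [2/87, 13/174)
j=9 picked index 10: u0 ∈ [5/116, 17/116)
j=10 picked index 11: u0 ∈ [11/174, 1/6)
j=11 picked index 11: u0 ∈ [-7/348, 1/12)
intersection: [11/174, 2/29)

11/174 2/29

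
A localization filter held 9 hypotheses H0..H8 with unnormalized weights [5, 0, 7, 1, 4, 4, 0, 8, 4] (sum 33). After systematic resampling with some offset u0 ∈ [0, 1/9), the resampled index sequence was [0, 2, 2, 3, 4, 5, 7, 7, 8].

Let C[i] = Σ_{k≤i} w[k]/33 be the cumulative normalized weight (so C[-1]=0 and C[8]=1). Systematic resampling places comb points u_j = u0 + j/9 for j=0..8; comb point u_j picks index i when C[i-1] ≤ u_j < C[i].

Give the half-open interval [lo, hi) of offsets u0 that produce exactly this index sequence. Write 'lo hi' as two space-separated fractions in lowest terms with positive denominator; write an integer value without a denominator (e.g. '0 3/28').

4/99 2/33

C = [5/33, 5/33, 4/11, 13/33, 17/33, 7/11, 7/11, 29/33, 1]
j=0 picked index 0: u0 ∈ [0, 5/33)
j=1 picked index 2: u0 ∈ [4/99, 25/99)
j=2 picked index 2: u0 ∈ [-7/99, 14/99)
j=3 picked index 3: u0 ∈ [1/33, 2/33)
j=4 picked index 4: u0 ∈ [-5/99, 7/99)
j=5 picked index 5: u0 ∈ [-4/99, 8/99)
j=6 picked index 7: u0 ∈ [-1/33, 7/33)
j=7 picked index 7: u0 ∈ [-14/99, 10/99)
j=8 picked index 8: u0 ∈ [-1/99, 1/9)
intersection: [4/99, 2/33)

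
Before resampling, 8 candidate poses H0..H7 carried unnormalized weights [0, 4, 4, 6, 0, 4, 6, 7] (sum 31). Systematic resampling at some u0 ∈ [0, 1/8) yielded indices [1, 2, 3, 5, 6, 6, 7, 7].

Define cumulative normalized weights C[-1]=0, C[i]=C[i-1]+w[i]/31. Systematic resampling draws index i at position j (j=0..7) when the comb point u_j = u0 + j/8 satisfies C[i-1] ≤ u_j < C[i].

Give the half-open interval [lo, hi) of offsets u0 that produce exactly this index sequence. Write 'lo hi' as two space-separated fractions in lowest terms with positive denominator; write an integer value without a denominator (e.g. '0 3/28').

C = [0, 4/31, 8/31, 14/31, 14/31, 18/31, 24/31, 1]
j=0 picked index 1: u0 ∈ [0, 4/31)
j=1 picked index 2: u0 ∈ [1/248, 33/248)
j=2 picked index 3: u0 ∈ [1/124, 25/124)
j=3 picked index 5: u0 ∈ [19/248, 51/248)
j=4 picked index 6: u0 ∈ [5/62, 17/62)
j=5 picked index 6: u0 ∈ [-11/248, 37/248)
j=6 picked index 7: u0 ∈ [3/124, 1/4)
j=7 picked index 7: u0 ∈ [-25/248, 1/8)
intersection: [5/62, 1/8)

5/62 1/8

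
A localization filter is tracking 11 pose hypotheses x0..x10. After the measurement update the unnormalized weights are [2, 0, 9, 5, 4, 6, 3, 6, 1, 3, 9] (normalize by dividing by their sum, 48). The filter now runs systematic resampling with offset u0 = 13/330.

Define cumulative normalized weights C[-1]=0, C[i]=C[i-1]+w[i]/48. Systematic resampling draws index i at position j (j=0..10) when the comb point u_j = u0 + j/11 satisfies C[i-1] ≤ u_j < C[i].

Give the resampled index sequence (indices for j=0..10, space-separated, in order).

C = [1/24, 1/24, 11/48, 1/3, 5/12, 13/24, 29/48, 35/48, 3/4, 13/16, 1]
j=0: u_0=13/330 ∈ [0, 1/24) → index 0
j=1: u_1=43/330 ∈ [1/24, 11/48) → index 2
j=2: u_2=73/330 ∈ [1/24, 11/48) → index 2
j=3: u_3=103/330 ∈ [11/48, 1/3) → index 3
j=4: u_4=133/330 ∈ [1/3, 5/12) → index 4
j=5: u_5=163/330 ∈ [5/12, 13/24) → index 5
j=6: u_6=193/330 ∈ [13/24, 29/48) → index 6
j=7: u_7=223/330 ∈ [29/48, 35/48) → index 7
j=8: u_8=23/30 ∈ [3/4, 13/16) → index 9
j=9: u_9=283/330 ∈ [13/16, 1) → index 10
j=10: u_10=313/330 ∈ [13/16, 1) → index 10

0 2 2 3 4 5 6 7 9 10 10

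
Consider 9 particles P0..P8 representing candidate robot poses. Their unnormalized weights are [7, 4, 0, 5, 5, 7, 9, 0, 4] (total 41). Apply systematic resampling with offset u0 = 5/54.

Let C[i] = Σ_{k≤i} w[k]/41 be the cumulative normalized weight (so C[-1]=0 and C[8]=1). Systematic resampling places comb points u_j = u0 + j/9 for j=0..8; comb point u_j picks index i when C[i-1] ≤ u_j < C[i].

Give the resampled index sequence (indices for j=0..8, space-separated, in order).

C = [7/41, 11/41, 11/41, 16/41, 21/41, 28/41, 37/41, 37/41, 1]
j=0: u_0=5/54 ∈ [0, 7/41) → index 0
j=1: u_1=11/54 ∈ [7/41, 11/41) → index 1
j=2: u_2=17/54 ∈ [11/41, 16/41) → index 3
j=3: u_3=23/54 ∈ [16/41, 21/41) → index 4
j=4: u_4=29/54 ∈ [21/41, 28/41) → index 5
j=5: u_5=35/54 ∈ [21/41, 28/41) → index 5
j=6: u_6=41/54 ∈ [28/41, 37/41) → index 6
j=7: u_7=47/54 ∈ [28/41, 37/41) → index 6
j=8: u_8=53/54 ∈ [37/41, 1) → index 8

0 1 3 4 5 5 6 6 8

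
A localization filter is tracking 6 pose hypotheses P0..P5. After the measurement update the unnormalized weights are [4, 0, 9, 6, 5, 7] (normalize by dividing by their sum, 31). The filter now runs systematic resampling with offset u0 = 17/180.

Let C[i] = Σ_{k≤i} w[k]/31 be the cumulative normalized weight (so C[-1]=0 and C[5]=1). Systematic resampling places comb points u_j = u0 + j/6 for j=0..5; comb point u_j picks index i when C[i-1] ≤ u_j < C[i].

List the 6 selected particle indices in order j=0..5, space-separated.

C = [4/31, 4/31, 13/31, 19/31, 24/31, 1]
j=0: u_0=17/180 ∈ [0, 4/31) → index 0
j=1: u_1=47/180 ∈ [4/31, 13/31) → index 2
j=2: u_2=77/180 ∈ [13/31, 19/31) → index 3
j=3: u_3=107/180 ∈ [13/31, 19/31) → index 3
j=4: u_4=137/180 ∈ [19/31, 24/31) → index 4
j=5: u_5=167/180 ∈ [24/31, 1) → index 5

0 2 3 3 4 5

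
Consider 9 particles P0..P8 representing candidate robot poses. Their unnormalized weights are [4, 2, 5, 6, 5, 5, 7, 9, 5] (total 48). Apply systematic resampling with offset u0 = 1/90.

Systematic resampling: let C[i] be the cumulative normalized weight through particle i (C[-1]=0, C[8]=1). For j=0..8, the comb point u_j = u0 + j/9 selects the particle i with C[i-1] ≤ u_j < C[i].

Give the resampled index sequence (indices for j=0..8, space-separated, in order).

C = [1/12, 1/8, 11/48, 17/48, 11/24, 9/16, 17/24, 43/48, 1]
j=0: u_0=1/90 ∈ [0, 1/12) → index 0
j=1: u_1=11/90 ∈ [1/12, 1/8) → index 1
j=2: u_2=7/30 ∈ [11/48, 17/48) → index 3
j=3: u_3=31/90 ∈ [11/48, 17/48) → index 3
j=4: u_4=41/90 ∈ [17/48, 11/24) → index 4
j=5: u_5=17/30 ∈ [9/16, 17/24) → index 6
j=6: u_6=61/90 ∈ [9/16, 17/24) → index 6
j=7: u_7=71/90 ∈ [17/24, 43/48) → index 7
j=8: u_8=9/10 ∈ [43/48, 1) → index 8

0 1 3 3 4 6 6 7 8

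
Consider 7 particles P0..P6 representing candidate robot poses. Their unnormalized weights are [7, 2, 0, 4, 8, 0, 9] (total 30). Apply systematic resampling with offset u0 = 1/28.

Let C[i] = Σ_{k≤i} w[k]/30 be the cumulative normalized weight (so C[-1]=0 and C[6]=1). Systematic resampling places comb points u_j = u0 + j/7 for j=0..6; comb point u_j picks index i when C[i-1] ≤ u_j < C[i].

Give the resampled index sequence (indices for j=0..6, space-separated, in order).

0 0 3 4 4 6 6

C = [7/30, 3/10, 3/10, 13/30, 7/10, 7/10, 1]
j=0: u_0=1/28 ∈ [0, 7/30) → index 0
j=1: u_1=5/28 ∈ [0, 7/30) → index 0
j=2: u_2=9/28 ∈ [3/10, 13/30) → index 3
j=3: u_3=13/28 ∈ [13/30, 7/10) → index 4
j=4: u_4=17/28 ∈ [13/30, 7/10) → index 4
j=5: u_5=3/4 ∈ [7/10, 1) → index 6
j=6: u_6=25/28 ∈ [7/10, 1) → index 6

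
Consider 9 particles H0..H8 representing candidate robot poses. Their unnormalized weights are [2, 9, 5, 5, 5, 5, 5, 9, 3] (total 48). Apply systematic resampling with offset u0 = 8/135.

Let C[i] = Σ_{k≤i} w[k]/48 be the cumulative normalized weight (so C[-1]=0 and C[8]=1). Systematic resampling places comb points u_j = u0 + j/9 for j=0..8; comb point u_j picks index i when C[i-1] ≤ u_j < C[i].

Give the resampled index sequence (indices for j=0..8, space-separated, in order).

C = [1/24, 11/48, 1/3, 7/16, 13/24, 31/48, 3/4, 15/16, 1]
j=0: u_0=8/135 ∈ [1/24, 11/48) → index 1
j=1: u_1=23/135 ∈ [1/24, 11/48) → index 1
j=2: u_2=38/135 ∈ [11/48, 1/3) → index 2
j=3: u_3=53/135 ∈ [1/3, 7/16) → index 3
j=4: u_4=68/135 ∈ [7/16, 13/24) → index 4
j=5: u_5=83/135 ∈ [13/24, 31/48) → index 5
j=6: u_6=98/135 ∈ [31/48, 3/4) → index 6
j=7: u_7=113/135 ∈ [3/4, 15/16) → index 7
j=8: u_8=128/135 ∈ [15/16, 1) → index 8

1 1 2 3 4 5 6 7 8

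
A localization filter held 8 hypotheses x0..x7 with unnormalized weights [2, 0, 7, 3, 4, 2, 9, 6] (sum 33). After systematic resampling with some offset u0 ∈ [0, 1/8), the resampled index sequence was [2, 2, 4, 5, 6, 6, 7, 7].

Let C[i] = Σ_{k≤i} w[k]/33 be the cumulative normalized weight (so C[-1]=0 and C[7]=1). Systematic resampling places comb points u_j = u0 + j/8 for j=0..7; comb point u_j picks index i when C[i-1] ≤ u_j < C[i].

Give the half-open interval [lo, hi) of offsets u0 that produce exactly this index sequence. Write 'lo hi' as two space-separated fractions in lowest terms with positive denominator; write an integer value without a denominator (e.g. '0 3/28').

5/44 1/8

C = [2/33, 2/33, 3/11, 4/11, 16/33, 6/11, 9/11, 1]
j=0 picked index 2: u0 ∈ [2/33, 3/11)
j=1 picked index 2: u0 ∈ [-17/264, 13/88)
j=2 picked index 4: u0 ∈ [5/44, 31/132)
j=3 picked index 5: u0 ∈ [29/264, 15/88)
j=4 picked index 6: u0 ∈ [1/22, 7/22)
j=5 picked index 6: u0 ∈ [-7/88, 17/88)
j=6 picked index 7: u0 ∈ [3/44, 1/4)
j=7 picked index 7: u0 ∈ [-5/88, 1/8)
intersection: [5/44, 1/8)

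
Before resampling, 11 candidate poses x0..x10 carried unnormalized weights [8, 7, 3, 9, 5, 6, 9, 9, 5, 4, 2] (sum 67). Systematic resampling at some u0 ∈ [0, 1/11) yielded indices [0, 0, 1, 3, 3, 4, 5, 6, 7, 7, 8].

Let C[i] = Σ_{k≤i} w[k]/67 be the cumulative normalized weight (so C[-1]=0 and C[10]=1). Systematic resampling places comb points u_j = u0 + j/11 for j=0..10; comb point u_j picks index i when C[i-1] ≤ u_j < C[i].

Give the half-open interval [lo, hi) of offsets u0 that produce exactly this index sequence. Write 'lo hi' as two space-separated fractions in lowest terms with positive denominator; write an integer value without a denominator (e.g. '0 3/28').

C = [8/67, 15/67, 18/67, 27/67, 32/67, 38/67, 47/67, 56/67, 61/67, 65/67, 1]
j=0 picked index 0: u0 ∈ [0, 8/67)
j=1 picked index 0: u0 ∈ [-1/11, 21/737)
j=2 picked index 1: u0 ∈ [-46/737, 31/737)
j=3 picked index 3: u0 ∈ [-3/737, 96/737)
j=4 picked index 3: u0 ∈ [-70/737, 29/737)
j=5 picked index 4: u0 ∈ [-38/737, 17/737)
j=6 picked index 5: u0 ∈ [-50/737, 16/737)
j=7 picked index 6: u0 ∈ [-51/737, 48/737)
j=8 picked index 7: u0 ∈ [-19/737, 80/737)
j=9 picked index 7: u0 ∈ [-86/737, 13/737)
j=10 picked index 8: u0 ∈ [-54/737, 1/737)
intersection: [0, 1/737)

0 1/737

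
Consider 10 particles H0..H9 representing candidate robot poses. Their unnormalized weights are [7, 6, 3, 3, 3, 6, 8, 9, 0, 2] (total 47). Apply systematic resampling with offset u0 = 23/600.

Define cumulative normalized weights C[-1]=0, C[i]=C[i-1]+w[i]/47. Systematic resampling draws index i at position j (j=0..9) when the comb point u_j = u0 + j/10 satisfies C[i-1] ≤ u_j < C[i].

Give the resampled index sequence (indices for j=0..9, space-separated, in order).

0 0 1 2 4 5 6 6 7 7

C = [7/47, 13/47, 16/47, 19/47, 22/47, 28/47, 36/47, 45/47, 45/47, 1]
j=0: u_0=23/600 ∈ [0, 7/47) → index 0
j=1: u_1=83/600 ∈ [0, 7/47) → index 0
j=2: u_2=143/600 ∈ [7/47, 13/47) → index 1
j=3: u_3=203/600 ∈ [13/47, 16/47) → index 2
j=4: u_4=263/600 ∈ [19/47, 22/47) → index 4
j=5: u_5=323/600 ∈ [22/47, 28/47) → index 5
j=6: u_6=383/600 ∈ [28/47, 36/47) → index 6
j=7: u_7=443/600 ∈ [28/47, 36/47) → index 6
j=8: u_8=503/600 ∈ [36/47, 45/47) → index 7
j=9: u_9=563/600 ∈ [36/47, 45/47) → index 7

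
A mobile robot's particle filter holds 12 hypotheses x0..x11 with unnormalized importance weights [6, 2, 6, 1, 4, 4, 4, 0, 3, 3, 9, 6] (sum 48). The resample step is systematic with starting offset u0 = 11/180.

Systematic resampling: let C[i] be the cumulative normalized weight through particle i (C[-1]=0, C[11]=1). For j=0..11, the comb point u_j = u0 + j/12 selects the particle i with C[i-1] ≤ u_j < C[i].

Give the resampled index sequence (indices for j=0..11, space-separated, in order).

0 1 2 3 4 5 6 9 10 10 11 11

C = [1/8, 1/6, 7/24, 5/16, 19/48, 23/48, 9/16, 9/16, 5/8, 11/16, 7/8, 1]
j=0: u_0=11/180 ∈ [0, 1/8) → index 0
j=1: u_1=13/90 ∈ [1/8, 1/6) → index 1
j=2: u_2=41/180 ∈ [1/6, 7/24) → index 2
j=3: u_3=14/45 ∈ [7/24, 5/16) → index 3
j=4: u_4=71/180 ∈ [5/16, 19/48) → index 4
j=5: u_5=43/90 ∈ [19/48, 23/48) → index 5
j=6: u_6=101/180 ∈ [23/48, 9/16) → index 6
j=7: u_7=29/45 ∈ [5/8, 11/16) → index 9
j=8: u_8=131/180 ∈ [11/16, 7/8) → index 10
j=9: u_9=73/90 ∈ [11/16, 7/8) → index 10
j=10: u_10=161/180 ∈ [7/8, 1) → index 11
j=11: u_11=44/45 ∈ [7/8, 1) → index 11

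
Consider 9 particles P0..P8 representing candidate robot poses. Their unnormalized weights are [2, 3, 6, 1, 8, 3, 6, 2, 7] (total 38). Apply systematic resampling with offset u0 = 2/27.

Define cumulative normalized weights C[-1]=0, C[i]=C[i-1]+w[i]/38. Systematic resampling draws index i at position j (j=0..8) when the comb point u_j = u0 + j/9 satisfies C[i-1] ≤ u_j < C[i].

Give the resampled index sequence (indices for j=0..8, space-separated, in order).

1 2 3 4 4 6 6 8 8

C = [1/19, 5/38, 11/38, 6/19, 10/19, 23/38, 29/38, 31/38, 1]
j=0: u_0=2/27 ∈ [1/19, 5/38) → index 1
j=1: u_1=5/27 ∈ [5/38, 11/38) → index 2
j=2: u_2=8/27 ∈ [11/38, 6/19) → index 3
j=3: u_3=11/27 ∈ [6/19, 10/19) → index 4
j=4: u_4=14/27 ∈ [6/19, 10/19) → index 4
j=5: u_5=17/27 ∈ [23/38, 29/38) → index 6
j=6: u_6=20/27 ∈ [23/38, 29/38) → index 6
j=7: u_7=23/27 ∈ [31/38, 1) → index 8
j=8: u_8=26/27 ∈ [31/38, 1) → index 8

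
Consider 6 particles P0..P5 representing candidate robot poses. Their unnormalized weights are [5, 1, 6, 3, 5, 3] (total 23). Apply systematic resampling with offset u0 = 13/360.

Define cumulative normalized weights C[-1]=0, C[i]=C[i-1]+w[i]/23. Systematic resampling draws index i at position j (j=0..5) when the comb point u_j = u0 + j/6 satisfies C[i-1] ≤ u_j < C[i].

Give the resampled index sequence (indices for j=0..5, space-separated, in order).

C = [5/23, 6/23, 12/23, 15/23, 20/23, 1]
j=0: u_0=13/360 ∈ [0, 5/23) → index 0
j=1: u_1=73/360 ∈ [0, 5/23) → index 0
j=2: u_2=133/360 ∈ [6/23, 12/23) → index 2
j=3: u_3=193/360 ∈ [12/23, 15/23) → index 3
j=4: u_4=253/360 ∈ [15/23, 20/23) → index 4
j=5: u_5=313/360 ∈ [15/23, 20/23) → index 4

0 0 2 3 4 4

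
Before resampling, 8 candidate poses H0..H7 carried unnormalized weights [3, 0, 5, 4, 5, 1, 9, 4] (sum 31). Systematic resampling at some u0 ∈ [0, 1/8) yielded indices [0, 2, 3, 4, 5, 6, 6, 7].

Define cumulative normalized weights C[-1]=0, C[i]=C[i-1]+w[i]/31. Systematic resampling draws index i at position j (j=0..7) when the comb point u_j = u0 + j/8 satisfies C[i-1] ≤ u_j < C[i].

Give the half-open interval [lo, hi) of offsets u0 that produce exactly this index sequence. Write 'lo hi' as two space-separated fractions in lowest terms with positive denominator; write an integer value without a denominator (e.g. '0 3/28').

3/62 5/62

C = [3/31, 3/31, 8/31, 12/31, 17/31, 18/31, 27/31, 1]
j=0 picked index 0: u0 ∈ [0, 3/31)
j=1 picked index 2: u0 ∈ [-7/248, 33/248)
j=2 picked index 3: u0 ∈ [1/124, 17/124)
j=3 picked index 4: u0 ∈ [3/248, 43/248)
j=4 picked index 5: u0 ∈ [3/62, 5/62)
j=5 picked index 6: u0 ∈ [-11/248, 61/248)
j=6 picked index 6: u0 ∈ [-21/124, 15/124)
j=7 picked index 7: u0 ∈ [-1/248, 1/8)
intersection: [3/62, 5/62)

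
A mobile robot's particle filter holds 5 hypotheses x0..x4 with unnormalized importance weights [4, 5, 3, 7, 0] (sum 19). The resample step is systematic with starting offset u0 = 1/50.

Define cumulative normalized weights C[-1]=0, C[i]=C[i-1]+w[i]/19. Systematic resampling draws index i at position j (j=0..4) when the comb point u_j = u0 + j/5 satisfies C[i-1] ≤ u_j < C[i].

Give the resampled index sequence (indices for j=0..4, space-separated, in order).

0 1 1 2 3

C = [4/19, 9/19, 12/19, 1, 1]
j=0: u_0=1/50 ∈ [0, 4/19) → index 0
j=1: u_1=11/50 ∈ [4/19, 9/19) → index 1
j=2: u_2=21/50 ∈ [4/19, 9/19) → index 1
j=3: u_3=31/50 ∈ [9/19, 12/19) → index 2
j=4: u_4=41/50 ∈ [12/19, 1) → index 3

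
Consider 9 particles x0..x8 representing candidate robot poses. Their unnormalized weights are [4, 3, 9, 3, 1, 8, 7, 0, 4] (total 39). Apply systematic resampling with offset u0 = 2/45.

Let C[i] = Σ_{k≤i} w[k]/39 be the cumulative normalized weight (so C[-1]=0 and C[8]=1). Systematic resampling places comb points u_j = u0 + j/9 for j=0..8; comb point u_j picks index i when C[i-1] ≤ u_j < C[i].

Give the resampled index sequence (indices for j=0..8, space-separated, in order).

C = [4/39, 7/39, 16/39, 19/39, 20/39, 28/39, 35/39, 35/39, 1]
j=0: u_0=2/45 ∈ [0, 4/39) → index 0
j=1: u_1=7/45 ∈ [4/39, 7/39) → index 1
j=2: u_2=4/15 ∈ [7/39, 16/39) → index 2
j=3: u_3=17/45 ∈ [7/39, 16/39) → index 2
j=4: u_4=22/45 ∈ [19/39, 20/39) → index 4
j=5: u_5=3/5 ∈ [20/39, 28/39) → index 5
j=6: u_6=32/45 ∈ [20/39, 28/39) → index 5
j=7: u_7=37/45 ∈ [28/39, 35/39) → index 6
j=8: u_8=14/15 ∈ [35/39, 1) → index 8

0 1 2 2 4 5 5 6 8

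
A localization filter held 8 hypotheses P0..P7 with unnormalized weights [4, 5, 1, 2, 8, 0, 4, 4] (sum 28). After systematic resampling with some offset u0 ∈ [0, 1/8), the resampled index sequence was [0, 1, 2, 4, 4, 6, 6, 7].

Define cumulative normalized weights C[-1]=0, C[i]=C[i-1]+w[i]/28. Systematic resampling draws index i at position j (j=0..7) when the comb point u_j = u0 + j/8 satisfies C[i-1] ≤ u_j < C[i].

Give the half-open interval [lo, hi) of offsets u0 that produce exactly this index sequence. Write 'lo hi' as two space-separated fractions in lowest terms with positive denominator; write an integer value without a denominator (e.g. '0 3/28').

C = [1/7, 9/28, 5/14, 3/7, 5/7, 5/7, 6/7, 1]
j=0 picked index 0: u0 ∈ [0, 1/7)
j=1 picked index 1: u0 ∈ [1/56, 11/56)
j=2 picked index 2: u0 ∈ [1/14, 3/28)
j=3 picked index 4: u0 ∈ [3/56, 19/56)
j=4 picked index 4: u0 ∈ [-1/14, 3/14)
j=5 picked index 6: u0 ∈ [5/56, 13/56)
j=6 picked index 6: u0 ∈ [-1/28, 3/28)
j=7 picked index 7: u0 ∈ [-1/56, 1/8)
intersection: [5/56, 3/28)

5/56 3/28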